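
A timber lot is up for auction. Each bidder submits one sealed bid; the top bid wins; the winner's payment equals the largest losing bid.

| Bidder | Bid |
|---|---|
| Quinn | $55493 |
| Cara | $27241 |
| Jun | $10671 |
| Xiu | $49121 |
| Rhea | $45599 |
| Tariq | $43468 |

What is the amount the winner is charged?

$49121

Highest bid: Quinn at $55493, so Quinn wins.
Second-highest bid: Xiu at $49121 — that is the price the winner pays.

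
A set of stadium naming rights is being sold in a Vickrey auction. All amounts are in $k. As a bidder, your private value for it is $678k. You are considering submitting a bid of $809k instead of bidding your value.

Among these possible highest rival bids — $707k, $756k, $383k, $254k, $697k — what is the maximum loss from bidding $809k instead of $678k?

$78k

$707k: truthful gives $0k, deviation gives −$29k → loss $29k.
$756k: truthful gives $0k, deviation gives −$78k → loss $78k.
$383k: same outcome either way → loss $0k.
$254k: same outcome either way → loss $0k.
$697k: truthful gives $0k, deviation gives −$19k → loss $19k.
Maximum loss: $78k.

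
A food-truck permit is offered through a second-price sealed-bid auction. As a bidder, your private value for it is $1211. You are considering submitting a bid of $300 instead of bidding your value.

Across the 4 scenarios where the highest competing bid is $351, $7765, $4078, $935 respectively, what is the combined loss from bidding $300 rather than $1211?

The deviation costs you only when the competing bid falls strictly between $300 and $1211; elsewhere both bids give the same outcome.
$351: truthful payoff $860, deviation payoff $0 → loss $860.
$7765: outcomes coincide → loss $0.
$4078: outcomes coincide → loss $0.
$935: truthful payoff $276, deviation payoff $0 → loss $276.
Total loss = $860 + $276 = $1136.
Because the price is fixed by the runner-up's bid, deviating from your value can only change a good outcome into a bad one — never the reverse.

$1136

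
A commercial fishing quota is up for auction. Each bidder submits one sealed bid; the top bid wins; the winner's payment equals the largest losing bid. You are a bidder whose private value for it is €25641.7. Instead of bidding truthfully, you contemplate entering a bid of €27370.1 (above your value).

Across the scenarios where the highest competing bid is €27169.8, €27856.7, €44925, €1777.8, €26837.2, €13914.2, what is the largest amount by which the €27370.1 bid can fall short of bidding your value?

€1528.1

€27169.8: truthful gives €0, deviation gives −€1528.1 → loss €1528.1.
€27856.7: same outcome either way → loss €0.
€44925: same outcome either way → loss €0.
€1777.8: same outcome either way → loss €0.
€26837.2: truthful gives €0, deviation gives −€1195.5 → loss €1195.5.
€13914.2: same outcome either way → loss €0.
Maximum loss: €1528.1.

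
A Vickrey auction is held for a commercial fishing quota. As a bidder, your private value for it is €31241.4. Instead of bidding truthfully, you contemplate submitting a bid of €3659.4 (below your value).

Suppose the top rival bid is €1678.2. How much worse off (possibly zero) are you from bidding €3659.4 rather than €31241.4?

Bidding your value €31241.4: you win (since €31241.4 > €1678.2) and pay €1678.2. Payoff €29563.2.
Bidding €3659.4: you win and pay €1678.2. Payoff €31241.4 − €1678.2 = €29563.2.
Difference = €29563.2 − €29563.2 = €0; both bids lead to the same outcome because the competing bid is below both your value and your alternative bid.

€0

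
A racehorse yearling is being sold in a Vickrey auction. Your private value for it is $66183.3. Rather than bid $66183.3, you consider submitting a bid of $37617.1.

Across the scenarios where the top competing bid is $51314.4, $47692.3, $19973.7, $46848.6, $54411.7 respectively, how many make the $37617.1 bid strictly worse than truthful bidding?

The deviation hurts exactly when the highest competing bid lies strictly between $37617.1 and $66183.3 — underbidding then forfeits a profitable win.
$51314.4: inside the interval → strictly worse (loss $14868.9).
$47692.3: inside the interval → strictly worse (loss $18491).
$19973.7: below both → same outcome either way.
$46848.6: inside the interval → strictly worse (loss $19334.7).
$54411.7: inside the interval → strictly worse (loss $11771.6).
Count: 4.

4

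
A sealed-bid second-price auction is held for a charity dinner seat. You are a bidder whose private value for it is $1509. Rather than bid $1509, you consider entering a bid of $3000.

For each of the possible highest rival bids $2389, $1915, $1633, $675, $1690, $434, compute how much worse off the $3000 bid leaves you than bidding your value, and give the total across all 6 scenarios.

The deviation costs you only when the competing bid falls strictly between $1509 and $3000; elsewhere both bids give the same outcome.
$2389: truthful payoff $0, deviation payoff −$880 → loss $880.
$1915: truthful payoff $0, deviation payoff −$406 → loss $406.
$1633: truthful payoff $0, deviation payoff −$124 → loss $124.
$675: outcomes coincide → loss $0.
$1690: truthful payoff $0, deviation payoff −$181 → loss $181.
$434: outcomes coincide → loss $0.
Total loss = $880 + $406 + $124 + $181 = $1591.

$1591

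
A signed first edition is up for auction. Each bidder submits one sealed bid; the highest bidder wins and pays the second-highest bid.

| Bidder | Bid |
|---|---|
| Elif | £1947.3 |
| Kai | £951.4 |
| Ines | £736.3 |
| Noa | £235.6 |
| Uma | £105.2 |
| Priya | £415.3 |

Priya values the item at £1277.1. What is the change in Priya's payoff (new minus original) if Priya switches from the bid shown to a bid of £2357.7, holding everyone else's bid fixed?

The highest bid among the other bidders is £1947.3; Priya's bid doesn't change that.
Original bid £415.3: Priya is not highest (top rival bid is £1947.3); payoff £0.
Alternative bid £2357.7: Priya is highest, pays the top rival bid £1947.3; payoff £1277.1 − £1947.3 = −£670.2.
Change in payoff = −£670.2 − (£0) = −£670.2.

−£670.2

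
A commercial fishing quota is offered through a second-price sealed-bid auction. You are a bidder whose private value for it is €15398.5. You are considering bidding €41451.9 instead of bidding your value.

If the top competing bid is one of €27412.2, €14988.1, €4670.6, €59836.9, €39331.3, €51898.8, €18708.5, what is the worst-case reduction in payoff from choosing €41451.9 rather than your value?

€23932.8

€27412.2: truthful gives €0, deviation gives −€12013.7 → loss €12013.7.
€14988.1: same outcome either way → loss €0.
€4670.6: same outcome either way → loss €0.
€59836.9: same outcome either way → loss €0.
€39331.3: truthful gives €0, deviation gives −€23932.8 → loss €23932.8.
€51898.8: same outcome either way → loss €0.
€18708.5: truthful gives €0, deviation gives −€3310 → loss €3310.
Maximum loss: €23932.8.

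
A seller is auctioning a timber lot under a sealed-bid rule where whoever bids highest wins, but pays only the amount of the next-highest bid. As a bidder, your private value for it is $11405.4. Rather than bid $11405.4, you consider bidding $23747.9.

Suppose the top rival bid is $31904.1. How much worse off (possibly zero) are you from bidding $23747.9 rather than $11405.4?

$0

Bidding your value $11405.4: you lose (since $11405.4 < $31904.1). Payoff $0.
Bidding $23747.9: you lose. Payoff $0.
Difference = $0 − $0 = $0; both bids lead to the same outcome because the competing bid is above both your value and your alternative bid.
In a second-price auction your bid sets only whether you win, not what you pay, so bidding your true value is weakly dominant.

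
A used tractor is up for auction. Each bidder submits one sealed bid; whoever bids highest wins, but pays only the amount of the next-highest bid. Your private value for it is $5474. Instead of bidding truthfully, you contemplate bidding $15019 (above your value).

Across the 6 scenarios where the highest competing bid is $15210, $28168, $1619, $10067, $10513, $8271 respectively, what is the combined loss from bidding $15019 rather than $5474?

The deviation costs you only when the competing bid falls strictly between $5474 and $15019; elsewhere both bids give the same outcome.
$15210: outcomes coincide → loss $0.
$28168: outcomes coincide → loss $0.
$1619: outcomes coincide → loss $0.
$10067: truthful payoff $0, deviation payoff −$4593 → loss $4593.
$10513: truthful payoff $0, deviation payoff −$5039 → loss $5039.
$8271: truthful payoff $0, deviation payoff −$2797 → loss $2797.
Total loss = $4593 + $5039 + $2797 = $12429.

$12429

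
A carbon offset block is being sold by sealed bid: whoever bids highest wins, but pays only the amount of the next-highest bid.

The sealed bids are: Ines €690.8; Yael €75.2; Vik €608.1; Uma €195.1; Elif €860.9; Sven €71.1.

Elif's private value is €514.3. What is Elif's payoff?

Highest bid: Elif at €860.9, so Elif wins.
Second-highest bid: Ines at €690.8 — that is the price the winner pays.
Elif's payoff = value − price = €514.3 − €690.8 = −€176.5.

−€176.5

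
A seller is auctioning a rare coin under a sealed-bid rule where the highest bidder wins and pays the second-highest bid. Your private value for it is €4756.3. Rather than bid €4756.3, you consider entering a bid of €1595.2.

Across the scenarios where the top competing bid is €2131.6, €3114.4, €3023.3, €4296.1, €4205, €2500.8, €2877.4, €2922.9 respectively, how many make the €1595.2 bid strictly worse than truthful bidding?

8

The deviation hurts exactly when the highest competing bid lies strictly between €1595.2 and €4756.3 — underbidding then forfeits a profitable win.
€2131.6: inside the interval → strictly worse (loss €2624.7).
€3114.4: inside the interval → strictly worse (loss €1641.9).
€3023.3: inside the interval → strictly worse (loss €1733).
€4296.1: inside the interval → strictly worse (loss €460.2).
€4205: inside the interval → strictly worse (loss €551.3).
€2500.8: inside the interval → strictly worse (loss €2255.5).
€2877.4: inside the interval → strictly worse (loss €1878.9).
€2922.9: inside the interval → strictly worse (loss €1833.4).
Count: 8.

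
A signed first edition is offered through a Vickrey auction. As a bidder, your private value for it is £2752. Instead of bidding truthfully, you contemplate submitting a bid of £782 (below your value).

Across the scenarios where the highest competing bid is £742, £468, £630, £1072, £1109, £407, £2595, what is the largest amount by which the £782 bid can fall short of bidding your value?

£742: same outcome either way → loss £0.
£468: same outcome either way → loss £0.
£630: same outcome either way → loss £0.
£1072: truthful gives £1680, deviation gives £0 → loss £1680.
£1109: truthful gives £1643, deviation gives £0 → loss £1643.
£407: same outcome either way → loss £0.
£2595: truthful gives £157, deviation gives £0 → loss £157.
Maximum loss: £1680.

£1680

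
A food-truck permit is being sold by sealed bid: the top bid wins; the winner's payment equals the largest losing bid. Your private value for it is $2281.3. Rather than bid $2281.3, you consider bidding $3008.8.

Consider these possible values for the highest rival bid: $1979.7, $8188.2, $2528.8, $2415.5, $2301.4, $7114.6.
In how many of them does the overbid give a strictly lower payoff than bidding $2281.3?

The deviation hurts exactly when the highest competing bid lies strictly between $2281.3 and $3008.8 — overbidding then wins at a price above your value.
$1979.7: below both → same outcome either way.
$8188.2: above both → same outcome either way.
$2528.8: inside the interval → strictly worse (loss $247.5).
$2415.5: inside the interval → strictly worse (loss $134.2).
$2301.4: inside the interval → strictly worse (loss $20.1).
$7114.6: above both → same outcome either way.
Count: 3.

3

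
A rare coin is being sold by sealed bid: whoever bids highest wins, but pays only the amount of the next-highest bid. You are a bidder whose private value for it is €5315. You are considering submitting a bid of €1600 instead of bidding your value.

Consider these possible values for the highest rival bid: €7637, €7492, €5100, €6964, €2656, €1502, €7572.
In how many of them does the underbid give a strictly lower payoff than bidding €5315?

2

The deviation hurts exactly when the highest competing bid lies strictly between €1600 and €5315 — underbidding then forfeits a profitable win.
€7637: above both → same outcome either way.
€7492: above both → same outcome either way.
€5100: inside the interval → strictly worse (loss €215).
€6964: above both → same outcome either way.
€2656: inside the interval → strictly worse (loss €2659).
€1502: below both → same outcome either way.
€7572: above both → same outcome either way.
Count: 2.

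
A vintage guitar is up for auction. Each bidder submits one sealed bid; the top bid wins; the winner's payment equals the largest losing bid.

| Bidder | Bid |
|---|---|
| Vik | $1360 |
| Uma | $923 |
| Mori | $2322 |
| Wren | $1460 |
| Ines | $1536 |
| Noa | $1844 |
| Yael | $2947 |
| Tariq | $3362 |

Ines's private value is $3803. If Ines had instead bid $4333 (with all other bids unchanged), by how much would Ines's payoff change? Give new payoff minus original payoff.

$441

The highest bid among the other bidders is $3362; Ines's bid doesn't change that.
Original bid $1536: Ines is not highest (top rival bid is $3362); payoff $0.
Alternative bid $4333: Ines is highest, pays the top rival bid $3362; payoff $3803 − $3362 = $441.
Change in payoff = $441 − ($0) = $441.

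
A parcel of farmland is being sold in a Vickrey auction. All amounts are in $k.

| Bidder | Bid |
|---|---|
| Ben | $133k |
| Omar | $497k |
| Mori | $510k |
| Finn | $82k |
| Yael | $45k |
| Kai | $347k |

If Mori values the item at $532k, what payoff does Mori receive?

Highest bid: Mori at $510k, so Mori wins.
Second-highest bid: Omar at $497k — that is the price the winner pays.
Mori's payoff = value − price = $532k − $497k = $35k.

$35k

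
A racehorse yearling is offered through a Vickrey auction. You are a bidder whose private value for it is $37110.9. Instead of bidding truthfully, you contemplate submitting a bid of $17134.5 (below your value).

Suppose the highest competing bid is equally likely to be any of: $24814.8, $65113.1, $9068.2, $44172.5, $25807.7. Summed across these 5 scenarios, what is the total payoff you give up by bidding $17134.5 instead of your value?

$23599.3

The deviation costs you only when the competing bid falls strictly between $17134.5 and $37110.9; elsewhere both bids give the same outcome.
$24814.8: truthful payoff $12296.1, deviation payoff $0 → loss $12296.1.
$65113.1: outcomes coincide → loss $0.
$9068.2: outcomes coincide → loss $0.
$44172.5: outcomes coincide → loss $0.
$25807.7: truthful payoff $11303.2, deviation payoff $0 → loss $11303.2.
Total loss = $12296.1 + $11303.2 = $23599.3.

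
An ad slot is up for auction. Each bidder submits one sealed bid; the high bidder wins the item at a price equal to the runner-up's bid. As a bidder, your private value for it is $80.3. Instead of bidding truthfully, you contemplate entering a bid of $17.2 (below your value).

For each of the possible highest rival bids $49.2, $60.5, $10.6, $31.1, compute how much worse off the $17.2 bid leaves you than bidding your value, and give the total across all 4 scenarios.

$100.1

The deviation costs you only when the competing bid falls strictly between $17.2 and $80.3; elsewhere both bids give the same outcome.
$49.2: truthful payoff $31.1, deviation payoff $0 → loss $31.1.
$60.5: truthful payoff $19.8, deviation payoff $0 → loss $19.8.
$10.6: outcomes coincide → loss $0.
$31.1: truthful payoff $49.2, deviation payoff $0 → loss $49.2.
Total loss = $31.1 + $19.8 + $49.2 = $100.1.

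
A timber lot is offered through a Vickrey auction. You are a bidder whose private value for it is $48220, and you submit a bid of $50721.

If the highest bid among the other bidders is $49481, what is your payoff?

Your bid $50721 exceeds the highest competing bid $49481, so you win.
In a second-price auction the winner pays the second-highest bid, $49481.
Payoff = value − price = $48220 − $49481 = −$1261.

−$1261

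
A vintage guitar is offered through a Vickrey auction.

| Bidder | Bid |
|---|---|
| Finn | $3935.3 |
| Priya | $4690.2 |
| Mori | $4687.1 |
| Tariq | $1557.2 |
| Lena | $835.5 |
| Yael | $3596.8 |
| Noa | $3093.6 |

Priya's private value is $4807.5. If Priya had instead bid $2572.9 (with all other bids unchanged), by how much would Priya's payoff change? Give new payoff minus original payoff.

The highest bid among the other bidders is $4687.1; Priya's bid doesn't change that.
Original bid $4690.2: Priya is highest, pays the top rival bid $4687.1; payoff $4807.5 − $4687.1 = $120.4.
Alternative bid $2572.9: Priya is not highest (top rival bid is $4687.1); payoff $0.
Change in payoff = $0 − ($120.4) = −$120.4.

−$120.4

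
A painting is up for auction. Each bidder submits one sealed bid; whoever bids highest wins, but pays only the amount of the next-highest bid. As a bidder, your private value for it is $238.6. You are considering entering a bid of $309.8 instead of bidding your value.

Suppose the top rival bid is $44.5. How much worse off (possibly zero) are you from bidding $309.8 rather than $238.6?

Bidding your value $238.6: you win (since $238.6 > $44.5) and pay $44.5. Payoff $194.1.
Bidding $309.8: you win and pay $44.5. Payoff $238.6 − $44.5 = $194.1.
Difference = $194.1 − $194.1 = $0; both bids lead to the same outcome because the competing bid is below both your value and your alternative bid.

$0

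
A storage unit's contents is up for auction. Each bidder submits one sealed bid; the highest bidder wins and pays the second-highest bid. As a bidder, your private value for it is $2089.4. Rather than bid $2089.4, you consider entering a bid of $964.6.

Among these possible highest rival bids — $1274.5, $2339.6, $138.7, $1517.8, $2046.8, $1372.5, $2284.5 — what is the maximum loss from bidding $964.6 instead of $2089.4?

$814.9

$1274.5: truthful gives $814.9, deviation gives $0 → loss $814.9.
$2339.6: same outcome either way → loss $0.
$138.7: same outcome either way → loss $0.
$1517.8: truthful gives $571.6, deviation gives $0 → loss $571.6.
$2046.8: truthful gives $42.6, deviation gives $0 → loss $42.6.
$1372.5: truthful gives $716.9, deviation gives $0 → loss $716.9.
$2284.5: same outcome either way → loss $0.
Maximum loss: $814.9.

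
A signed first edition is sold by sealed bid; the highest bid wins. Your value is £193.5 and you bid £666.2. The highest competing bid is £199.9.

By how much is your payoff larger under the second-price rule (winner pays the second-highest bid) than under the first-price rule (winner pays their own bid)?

£466.3

You have the highest bid, so you win under either rule.
Second-price: pay £199.9 → payoff −£6.4.
First-price: pay your own bid £666.2 → payoff −£472.7.
Difference = −£6.4 − (−£472.7) = £466.3.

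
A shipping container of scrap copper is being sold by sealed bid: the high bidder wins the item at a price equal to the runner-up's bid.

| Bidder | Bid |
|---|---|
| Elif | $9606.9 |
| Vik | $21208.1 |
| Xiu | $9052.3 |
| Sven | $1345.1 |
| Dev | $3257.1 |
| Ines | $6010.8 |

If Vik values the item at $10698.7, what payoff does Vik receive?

Highest bid: Vik at $21208.1, so Vik wins.
Second-highest bid: Elif at $9606.9 — that is the price the winner pays.
Vik's payoff = value − price = $10698.7 − $9606.9 = $1091.8.

$1091.8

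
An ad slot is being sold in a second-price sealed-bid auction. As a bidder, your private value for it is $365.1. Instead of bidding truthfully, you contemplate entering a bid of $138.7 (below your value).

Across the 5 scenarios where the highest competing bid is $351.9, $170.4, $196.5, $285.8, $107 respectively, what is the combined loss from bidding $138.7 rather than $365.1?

$455.8

The deviation costs you only when the competing bid falls strictly between $138.7 and $365.1; elsewhere both bids give the same outcome.
$351.9: truthful payoff $13.2, deviation payoff $0 → loss $13.2.
$170.4: truthful payoff $194.7, deviation payoff $0 → loss $194.7.
$196.5: truthful payoff $168.6, deviation payoff $0 → loss $168.6.
$285.8: truthful payoff $79.3, deviation payoff $0 → loss $79.3.
$107: outcomes coincide → loss $0.
Total loss = $13.2 + $194.7 + $168.6 + $79.3 = $455.8.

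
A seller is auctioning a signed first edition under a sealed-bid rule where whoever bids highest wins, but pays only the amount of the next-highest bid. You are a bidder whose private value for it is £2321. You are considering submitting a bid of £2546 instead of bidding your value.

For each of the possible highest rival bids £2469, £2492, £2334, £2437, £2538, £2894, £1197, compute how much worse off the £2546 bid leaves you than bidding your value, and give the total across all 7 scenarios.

The deviation costs you only when the competing bid falls strictly between £2321 and £2546; elsewhere both bids give the same outcome.
£2469: truthful payoff £0, deviation payoff −£148 → loss £148.
£2492: truthful payoff £0, deviation payoff −£171 → loss £171.
£2334: truthful payoff £0, deviation payoff −£13 → loss £13.
£2437: truthful payoff £0, deviation payoff −£116 → loss £116.
£2538: truthful payoff £0, deviation payoff −£217 → loss £217.
£2894: outcomes coincide → loss £0.
£1197: outcomes coincide → loss £0.
Total loss = £148 + £171 + £13 + £116 + £217 = £665.

£665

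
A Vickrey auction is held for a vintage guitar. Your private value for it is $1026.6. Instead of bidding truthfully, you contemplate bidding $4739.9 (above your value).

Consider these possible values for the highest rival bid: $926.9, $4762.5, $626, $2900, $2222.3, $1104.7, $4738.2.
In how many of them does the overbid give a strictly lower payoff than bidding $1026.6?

4

The deviation hurts exactly when the highest competing bid lies strictly between $1026.6 and $4739.9 — overbidding then wins at a price above your value.
$926.9: below both → same outcome either way.
$4762.5: above both → same outcome either way.
$626: below both → same outcome either way.
$2900: inside the interval → strictly worse (loss $1873.4).
$2222.3: inside the interval → strictly worse (loss $1195.7).
$1104.7: inside the interval → strictly worse (loss $78.1).
$4738.2: inside the interval → strictly worse (loss $3711.6).
Count: 4.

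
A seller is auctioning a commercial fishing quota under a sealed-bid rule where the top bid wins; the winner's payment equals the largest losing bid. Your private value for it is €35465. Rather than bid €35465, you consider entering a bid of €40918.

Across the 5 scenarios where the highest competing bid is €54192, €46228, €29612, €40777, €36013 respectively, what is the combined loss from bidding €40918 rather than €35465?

The deviation costs you only when the competing bid falls strictly between €35465 and €40918; elsewhere both bids give the same outcome.
€54192: outcomes coincide → loss €0.
€46228: outcomes coincide → loss €0.
€29612: outcomes coincide → loss €0.
€40777: truthful payoff €0, deviation payoff −€5312 → loss €5312.
€36013: truthful payoff €0, deviation payoff −€548 → loss €548.
Total loss = €5312 + €548 = €5860.
Because the price is fixed by the runner-up's bid, deviating from your value can only change a good outcome into a bad one — never the reverse.

€5860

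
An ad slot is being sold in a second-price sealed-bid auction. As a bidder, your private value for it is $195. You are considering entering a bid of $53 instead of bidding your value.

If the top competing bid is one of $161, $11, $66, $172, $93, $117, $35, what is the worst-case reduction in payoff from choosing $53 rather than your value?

$129

$161: truthful gives $34, deviation gives $0 → loss $34.
$11: same outcome either way → loss $0.
$66: truthful gives $129, deviation gives $0 → loss $129.
$172: truthful gives $23, deviation gives $0 → loss $23.
$93: truthful gives $102, deviation gives $0 → loss $102.
$117: truthful gives $78, deviation gives $0 → loss $78.
$35: same outcome either way → loss $0.
Maximum loss: $129.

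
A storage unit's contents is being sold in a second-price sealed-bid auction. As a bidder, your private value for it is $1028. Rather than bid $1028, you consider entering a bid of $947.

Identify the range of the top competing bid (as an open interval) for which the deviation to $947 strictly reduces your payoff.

($947, $1028)

If the competing bid is below $947, both bids win at the same price — no difference.
If it is above $1028, both bids lose — no difference.
If it lies strictly between $947 and $1028, bidding your value wins at a price below your value (positive payoff) while bidding $947 loses (payoff 0).
So the deviation strictly hurts on the open interval ($947, $1028).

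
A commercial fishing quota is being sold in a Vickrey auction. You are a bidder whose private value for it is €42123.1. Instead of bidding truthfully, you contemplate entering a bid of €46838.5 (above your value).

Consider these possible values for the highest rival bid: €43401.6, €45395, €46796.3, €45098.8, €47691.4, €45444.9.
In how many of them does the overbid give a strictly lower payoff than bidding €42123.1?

5

The deviation hurts exactly when the highest competing bid lies strictly between €42123.1 and €46838.5 — overbidding then wins at a price above your value.
€43401.6: inside the interval → strictly worse (loss €1278.5).
€45395: inside the interval → strictly worse (loss €3271.9).
€46796.3: inside the interval → strictly worse (loss €4673.2).
€45098.8: inside the interval → strictly worse (loss €2975.7).
€47691.4: above both → same outcome either way.
€45444.9: inside the interval → strictly worse (loss €3321.8).
Count: 5.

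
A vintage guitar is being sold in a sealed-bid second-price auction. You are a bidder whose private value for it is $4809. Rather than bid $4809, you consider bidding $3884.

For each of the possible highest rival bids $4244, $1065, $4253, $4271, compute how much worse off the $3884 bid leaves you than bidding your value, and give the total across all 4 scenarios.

$1659

The deviation costs you only when the competing bid falls strictly between $3884 and $4809; elsewhere both bids give the same outcome.
$4244: truthful payoff $565, deviation payoff $0 → loss $565.
$1065: outcomes coincide → loss $0.
$4253: truthful payoff $556, deviation payoff $0 → loss $556.
$4271: truthful payoff $538, deviation payoff $0 → loss $538.
Total loss = $565 + $556 + $538 = $1659.
In a second-price auction your bid sets only whether you win, not what you pay, so bidding your true value is weakly dominant.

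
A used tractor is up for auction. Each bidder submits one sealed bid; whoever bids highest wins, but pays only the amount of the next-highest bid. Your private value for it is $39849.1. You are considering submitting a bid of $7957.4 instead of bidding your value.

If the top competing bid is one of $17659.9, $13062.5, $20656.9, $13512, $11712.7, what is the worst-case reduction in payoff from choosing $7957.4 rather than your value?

$17659.9: truthful gives $22189.2, deviation gives $0 → loss $22189.2.
$13062.5: truthful gives $26786.6, deviation gives $0 → loss $26786.6.
$20656.9: truthful gives $19192.2, deviation gives $0 → loss $19192.2.
$13512: truthful gives $26337.1, deviation gives $0 → loss $26337.1.
$11712.7: truthful gives $28136.4, deviation gives $0 → loss $28136.4.
Maximum loss: $28136.4.

$28136.4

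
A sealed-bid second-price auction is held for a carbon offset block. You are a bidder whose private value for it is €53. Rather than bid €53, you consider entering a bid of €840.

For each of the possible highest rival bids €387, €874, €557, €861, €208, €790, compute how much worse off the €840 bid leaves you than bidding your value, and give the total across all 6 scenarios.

€1730

The deviation costs you only when the competing bid falls strictly between €53 and €840; elsewhere both bids give the same outcome.
€387: truthful payoff €0, deviation payoff −€334 → loss €334.
€874: outcomes coincide → loss €0.
€557: truthful payoff €0, deviation payoff −€504 → loss €504.
€861: outcomes coincide → loss €0.
€208: truthful payoff €0, deviation payoff −€155 → loss €155.
€790: truthful payoff €0, deviation payoff −€737 → loss €737.
Total loss = €334 + €504 + €155 + €737 = €1730.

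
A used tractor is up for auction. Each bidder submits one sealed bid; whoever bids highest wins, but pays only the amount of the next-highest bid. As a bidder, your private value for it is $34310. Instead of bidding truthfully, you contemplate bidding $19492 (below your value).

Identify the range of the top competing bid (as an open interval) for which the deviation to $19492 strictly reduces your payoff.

If the competing bid is below $19492, both bids win at the same price — no difference.
If it is above $34310, both bids lose — no difference.
If it lies strictly between $19492 and $34310, bidding your value wins at a price below your value (positive payoff) while bidding $19492 loses (payoff 0).
So the deviation strictly hurts on the open interval ($19492, $34310).

($19492, $34310)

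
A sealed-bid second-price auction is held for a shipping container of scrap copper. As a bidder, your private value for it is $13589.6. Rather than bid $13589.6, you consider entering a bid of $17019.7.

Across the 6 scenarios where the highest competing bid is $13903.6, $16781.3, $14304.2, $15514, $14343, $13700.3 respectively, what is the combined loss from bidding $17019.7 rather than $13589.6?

$7008.8

The deviation costs you only when the competing bid falls strictly between $13589.6 and $17019.7; elsewhere both bids give the same outcome.
$13903.6: truthful payoff $0, deviation payoff −$314 → loss $314.
$16781.3: truthful payoff $0, deviation payoff −$3191.7 → loss $3191.7.
$14304.2: truthful payoff $0, deviation payoff −$714.6 → loss $714.6.
$15514: truthful payoff $0, deviation payoff −$1924.4 → loss $1924.4.
$14343: truthful payoff $0, deviation payoff −$753.4 → loss $753.4.
$13700.3: truthful payoff $0, deviation payoff −$110.7 → loss $110.7.
Total loss = $314 + $3191.7 + $714.6 + $1924.4 + $753.4 + $110.7 = $7008.8.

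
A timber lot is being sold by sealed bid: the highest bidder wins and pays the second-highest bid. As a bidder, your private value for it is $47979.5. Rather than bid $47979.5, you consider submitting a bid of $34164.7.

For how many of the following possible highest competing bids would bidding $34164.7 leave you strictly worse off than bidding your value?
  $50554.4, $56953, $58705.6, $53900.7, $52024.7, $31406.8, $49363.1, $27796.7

0

The deviation hurts exactly when the highest competing bid lies strictly between $34164.7 and $47979.5 — underbidding then forfeits a profitable win.
$50554.4: above both → same outcome either way.
$56953: above both → same outcome either way.
$58705.6: above both → same outcome either way.
$53900.7: above both → same outcome either way.
$52024.7: above both → same outcome either way.
$31406.8: below both → same outcome either way.
$49363.1: above both → same outcome either way.
$27796.7: below both → same outcome either way.
Count: 0.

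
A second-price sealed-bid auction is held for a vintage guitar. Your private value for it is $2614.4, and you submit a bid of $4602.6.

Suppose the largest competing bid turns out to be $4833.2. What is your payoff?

$0

Your bid $4602.6 is below the highest competing bid $4833.2, so you lose.
A losing bidder pays nothing and receives nothing: payoff = $0.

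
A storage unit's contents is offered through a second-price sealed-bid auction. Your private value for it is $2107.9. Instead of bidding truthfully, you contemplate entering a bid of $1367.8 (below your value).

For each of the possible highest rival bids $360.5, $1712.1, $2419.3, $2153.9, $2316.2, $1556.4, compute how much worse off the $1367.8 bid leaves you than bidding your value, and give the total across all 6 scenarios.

$947.3

The deviation costs you only when the competing bid falls strictly between $1367.8 and $2107.9; elsewhere both bids give the same outcome.
$360.5: outcomes coincide → loss $0.
$1712.1: truthful payoff $395.8, deviation payoff $0 → loss $395.8.
$2419.3: outcomes coincide → loss $0.
$2153.9: outcomes coincide → loss $0.
$2316.2: outcomes coincide → loss $0.
$1556.4: truthful payoff $551.5, deviation payoff $0 → loss $551.5.
Total loss = $395.8 + $551.5 = $947.3.
In a second-price auction your bid sets only whether you win, not what you pay, so bidding your true value is weakly dominant.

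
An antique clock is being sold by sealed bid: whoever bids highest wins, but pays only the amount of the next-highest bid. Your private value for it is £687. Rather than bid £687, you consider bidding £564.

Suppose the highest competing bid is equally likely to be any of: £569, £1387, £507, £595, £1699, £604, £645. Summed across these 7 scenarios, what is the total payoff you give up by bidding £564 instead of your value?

£335

The deviation costs you only when the competing bid falls strictly between £564 and £687; elsewhere both bids give the same outcome.
£569: truthful payoff £118, deviation payoff £0 → loss £118.
£1387: outcomes coincide → loss £0.
£507: outcomes coincide → loss £0.
£595: truthful payoff £92, deviation payoff £0 → loss £92.
£1699: outcomes coincide → loss £0.
£604: truthful payoff £83, deviation payoff £0 → loss £83.
£645: truthful payoff £42, deviation payoff £0 → loss £42.
Total loss = £118 + £92 + £83 + £42 = £335.
Truthful bidding weakly dominates here: raising your bid can only win items priced above your value, and lowering it can only forfeit items priced below.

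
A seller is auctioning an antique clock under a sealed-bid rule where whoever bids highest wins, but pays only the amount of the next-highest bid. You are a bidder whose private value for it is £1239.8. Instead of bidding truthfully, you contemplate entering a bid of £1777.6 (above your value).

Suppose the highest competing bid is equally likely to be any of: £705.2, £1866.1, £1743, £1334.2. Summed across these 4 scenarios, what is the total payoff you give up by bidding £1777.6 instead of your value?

The deviation costs you only when the competing bid falls strictly between £1239.8 and £1777.6; elsewhere both bids give the same outcome.
£705.2: outcomes coincide → loss £0.
£1866.1: outcomes coincide → loss £0.
£1743: truthful payoff £0, deviation payoff −£503.2 → loss £503.2.
£1334.2: truthful payoff £0, deviation payoff −£94.4 → loss £94.4.
Total loss = £503.2 + £94.4 = £597.6.

£597.6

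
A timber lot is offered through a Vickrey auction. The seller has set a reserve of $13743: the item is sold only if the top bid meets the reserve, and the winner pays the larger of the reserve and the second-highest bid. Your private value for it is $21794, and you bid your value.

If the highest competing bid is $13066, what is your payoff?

Your bid $21794 is the highest and exceeds the reserve.
Price = max(second-highest bid, reserve) = max($13066, $13743) = $13743.
Payoff = $21794 − $13743 = $8051.

$8051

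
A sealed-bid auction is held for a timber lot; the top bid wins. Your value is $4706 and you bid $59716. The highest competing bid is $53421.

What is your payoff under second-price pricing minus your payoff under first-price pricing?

$6295

You have the highest bid, so you win under either rule.
Second-price: pay $53421 → payoff −$48715.
First-price: pay your own bid $59716 → payoff −$55010.
Difference = −$48715 − (−$55010) = $6295.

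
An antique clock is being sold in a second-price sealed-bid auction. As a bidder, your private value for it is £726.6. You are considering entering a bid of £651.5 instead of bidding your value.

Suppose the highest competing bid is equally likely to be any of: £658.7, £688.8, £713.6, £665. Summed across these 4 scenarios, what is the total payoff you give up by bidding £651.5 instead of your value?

£180.3

The deviation costs you only when the competing bid falls strictly between £651.5 and £726.6; elsewhere both bids give the same outcome.
£658.7: truthful payoff £67.9, deviation payoff £0 → loss £67.9.
£688.8: truthful payoff £37.8, deviation payoff £0 → loss £37.8.
£713.6: truthful payoff £13, deviation payoff £0 → loss £13.
£665: truthful payoff £61.6, deviation payoff £0 → loss £61.6.
Total loss = £67.9 + £37.8 + £13 + £61.6 = £180.3.
Truthful bidding weakly dominates here: raising your bid can only win items priced above your value, and lowering it can only forfeit items priced below.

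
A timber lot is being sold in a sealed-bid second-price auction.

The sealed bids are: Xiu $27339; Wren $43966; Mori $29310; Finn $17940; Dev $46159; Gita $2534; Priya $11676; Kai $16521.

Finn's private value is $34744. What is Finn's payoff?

$0

Highest bid: Dev at $46159, so Dev wins.
Second-highest bid: Wren at $43966 — that is the price the winner pays.
Finn did not win, so Finn pays nothing and receives nothing: payoff $0.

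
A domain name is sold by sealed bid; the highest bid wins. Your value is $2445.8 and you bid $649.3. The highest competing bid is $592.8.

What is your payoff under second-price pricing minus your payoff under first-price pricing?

You have the highest bid, so you win under either rule.
Second-price: pay $592.8 → payoff $1853.
First-price: pay your own bid $649.3 → payoff $1796.5.
Difference = $1853 − ($1796.5) = $56.5.

$56.5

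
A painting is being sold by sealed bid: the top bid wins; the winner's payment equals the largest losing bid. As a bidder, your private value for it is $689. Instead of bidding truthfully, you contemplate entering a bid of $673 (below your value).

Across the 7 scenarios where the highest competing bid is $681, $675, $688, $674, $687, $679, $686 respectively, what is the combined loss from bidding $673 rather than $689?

The deviation costs you only when the competing bid falls strictly between $673 and $689; elsewhere both bids give the same outcome.
$681: truthful payoff $8, deviation payoff $0 → loss $8.
$675: truthful payoff $14, deviation payoff $0 → loss $14.
$688: truthful payoff $1, deviation payoff $0 → loss $1.
$674: truthful payoff $15, deviation payoff $0 → loss $15.
$687: truthful payoff $2, deviation payoff $0 → loss $2.
$679: truthful payoff $10, deviation payoff $0 → loss $10.
$686: truthful payoff $3, deviation payoff $0 → loss $3.
Total loss = $8 + $14 + $1 + $15 + $2 + $10 + $3 = $53.
Because the price is fixed by the runner-up's bid, deviating from your value can only change a good outcome into a bad one — never the reverse.

$53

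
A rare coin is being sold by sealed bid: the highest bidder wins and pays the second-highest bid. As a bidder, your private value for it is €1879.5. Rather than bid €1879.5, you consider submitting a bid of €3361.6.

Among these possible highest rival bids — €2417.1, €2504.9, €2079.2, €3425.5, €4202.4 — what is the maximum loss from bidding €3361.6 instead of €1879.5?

€2417.1: truthful gives €0, deviation gives −€537.6 → loss €537.6.
€2504.9: truthful gives €0, deviation gives −€625.4 → loss €625.4.
€2079.2: truthful gives €0, deviation gives −€199.7 → loss €199.7.
€3425.5: same outcome either way → loss €0.
€4202.4: same outcome either way → loss €0.
Maximum loss: €625.4.

€625.4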